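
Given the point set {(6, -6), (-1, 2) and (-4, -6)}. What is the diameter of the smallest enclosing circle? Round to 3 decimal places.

Call the three points A, B, C in the order given.
Side lengths²: AB² = 113, AC² = 100, BC² = 73.
Since AB² = 113 < 100 + 73 = 173, the triangle is acute, so the smallest enclosing circle is the circumcircle.
Circumcentre = (1, -3.3125), r² = 32.22265625.
Diameter = 2r = 2√(32.22265625) ≈ 11.353.

11.353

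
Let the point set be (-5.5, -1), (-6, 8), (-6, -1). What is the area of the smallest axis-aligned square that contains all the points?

81

The bounding box has width 0.5 and height 9.
An axis-aligned square enclosing the set must have side ≥ max(width, height).
So the minimum side is max(0.5, 9) = 9.
Area = 9² = 81.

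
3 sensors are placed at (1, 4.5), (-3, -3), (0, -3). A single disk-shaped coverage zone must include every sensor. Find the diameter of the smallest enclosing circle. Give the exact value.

8.5

Call the three points A, B, C in the order given.
Side lengths²: AB² = 72.25, AC² = 57.25, BC² = 9.
Since AB² = 72.25 ≥ 57.25 + 9 = 66.25, the angle opposite AB is not acute, so the smallest enclosing circle has AB as diameter.
Centre = midpoint of AB = (-1, 0.75), r² = 72.25/4 = 18.0625.
Diameter = 2r = 2√(18.0625) = 8.5.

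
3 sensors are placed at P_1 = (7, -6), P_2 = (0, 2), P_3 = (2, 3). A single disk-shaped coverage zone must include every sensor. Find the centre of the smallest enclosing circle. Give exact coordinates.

Side lengths²: P_1P_2² = 113, P_1P_3² = 106, P_2P_3² = 5.
Since P_1P_2² = 113 ≥ 106 + 5 = 111, the angle opposite P_1P_2 is not acute, so the smallest enclosing circle has P_1P_2 as diameter.
Centre = midpoint of P_1P_2 = (3.5, -2), r² = 113/4 = 28.25.
Centre = (3.5, -2).

(3.5, -2)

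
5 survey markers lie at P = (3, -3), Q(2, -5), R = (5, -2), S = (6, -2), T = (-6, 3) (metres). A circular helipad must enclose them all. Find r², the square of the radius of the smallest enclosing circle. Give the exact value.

42.25

The minimum enclosing circle of a finite set is fixed by two of the points (as a diameter) or three (as a circumcircle).
The farthest pair is S–T with squared distance 169. The circle on this segment as diameter has centre (0, 0.5) and r² = 169/4 = 42.25.
Check P: distance² to centre = 21.25 ≤ 42.25, so it lies inside.
All remaining points lie in this disk, and no smaller disk contains both endpoints, so this is the minimum enclosing circle.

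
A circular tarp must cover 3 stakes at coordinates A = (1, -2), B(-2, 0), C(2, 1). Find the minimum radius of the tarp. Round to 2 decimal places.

Side lengths²: AB² = 13, AC² = 10, BC² = 17.
Since BC² = 17 < 13 + 10 = 23, the triangle is acute, so the smallest enclosing circle is the circumcircle.
Circumcentre = (3/22, -1/22), r² = 1105/242.
r = √(1105/242) ≈ 2.14.

2.14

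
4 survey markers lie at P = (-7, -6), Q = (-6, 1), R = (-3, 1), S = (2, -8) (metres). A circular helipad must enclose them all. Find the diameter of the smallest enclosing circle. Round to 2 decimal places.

12.04

By Welzl's lemma the MEC is supported by two points (diametrically opposite) or three points (on a circumcircle).
The farthest pair is Q–S with squared distance 145. The circle on this segment as diameter has centre (-2, -3.5) and r² = 145/4 = 36.25.
Check P: distance² to centre = 31.25 ≤ 36.25, so it lies inside.
All remaining points lie in this disk, and no smaller disk contains both endpoints, so this is the minimum enclosing circle.
Diameter = 2r = 2√(36.25) ≈ 12.04.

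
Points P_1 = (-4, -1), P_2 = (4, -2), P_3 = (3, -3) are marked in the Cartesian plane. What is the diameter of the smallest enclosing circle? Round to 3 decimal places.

Side lengths²: P_1P_2² = 65, P_1P_3² = 53, P_2P_3² = 2.
Since P_1P_2² = 65 ≥ 53 + 2 = 55, the angle opposite P_1P_2 is not acute, so the smallest enclosing circle has P_1P_2 as diameter.
Centre = midpoint of P_1P_2 = (0, -1.5), r² = 65/4 = 16.25.
Diameter = 2r = 2√(16.25) ≈ 8.062.

8.062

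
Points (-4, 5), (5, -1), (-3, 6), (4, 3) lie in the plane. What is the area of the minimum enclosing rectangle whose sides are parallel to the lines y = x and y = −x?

45

In coordinates u = x + y, v = x − y the rectangle is axis-aligned; the map (x,y)→(u,v) scales areas by 2.
u-values: 1, 4, 3, 7; range = 7 − 1 = 6.
v-values: -9, 6, -9, 1; range = 6 − (-9) = 15.
Area = (6 × 15) / 2 = 45.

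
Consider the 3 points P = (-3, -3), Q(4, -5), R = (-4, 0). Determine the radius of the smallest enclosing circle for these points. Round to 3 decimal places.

Side lengths²: PQ² = 53, PR² = 10, QR² = 89.
Since QR² = 89 ≥ 53 + 10 = 63, the angle opposite QR is not acute, so the smallest enclosing circle has QR as diameter.
Centre = midpoint of QR = (0, -2.5), r² = 89/4 = 22.25.
r = √(22.25) ≈ 4.717.

4.717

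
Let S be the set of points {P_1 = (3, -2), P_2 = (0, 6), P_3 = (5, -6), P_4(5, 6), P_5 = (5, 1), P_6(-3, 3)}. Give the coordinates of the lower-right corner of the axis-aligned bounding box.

(5, -6)

x-range [-3, 5], y-range [-6, 6].
The lower-right corner is (5, -6).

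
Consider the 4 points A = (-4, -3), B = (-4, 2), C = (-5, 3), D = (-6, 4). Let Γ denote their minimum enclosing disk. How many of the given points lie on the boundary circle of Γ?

By Welzl's lemma the MEC is supported by two points (diametrically opposite) or three points (on a circumcircle).
The farthest pair is A–D with squared distance 53. The circle on this segment as diameter has centre (-5, 0.5) and r² = 53/4 = 13.25.
Check B: distance² to centre = 3.25 ≤ 13.25, so it lies inside.
All remaining points lie in this disk, and no smaller disk contains both endpoints, so this is the minimum enclosing circle.
The points at distance exactly r from the centre are A, D — 2 points.

2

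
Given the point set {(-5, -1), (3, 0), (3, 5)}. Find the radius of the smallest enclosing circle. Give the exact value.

5

Call the three points A, B, C in the order given.
Side lengths²: AB² = 65, AC² = 100, BC² = 25.
Since AC² = 100 ≥ 65 + 25 = 90, the angle opposite AC is not acute, so the smallest enclosing circle has AC as diameter.
Centre = midpoint of AC = (-1, 2), r² = 100/4 = 25.
r = √25 = 5.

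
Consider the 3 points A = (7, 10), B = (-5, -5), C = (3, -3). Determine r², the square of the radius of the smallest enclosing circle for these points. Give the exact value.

Side lengths²: AB² = 369, AC² = 185, BC² = 68.
Since AB² = 369 ≥ 185 + 68 = 253, the angle opposite AB is not acute, so the smallest enclosing circle has AB as diameter.
Centre = midpoint of AB = (1, 2.5), r² = 369/4 = 92.25.

92.25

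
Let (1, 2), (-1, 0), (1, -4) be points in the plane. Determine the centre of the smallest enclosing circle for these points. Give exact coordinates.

(1, -1)

Call the three points A, B, C in the order given.
Side lengths²: AB² = 8, AC² = 36, BC² = 20.
Since AC² = 36 ≥ 20 + 8 = 28, the angle opposite AC is not acute, so the smallest enclosing circle has AC as diameter.
Centre = midpoint of AC = (1, -1), r² = 36/4 = 9.
Centre = (1, -1).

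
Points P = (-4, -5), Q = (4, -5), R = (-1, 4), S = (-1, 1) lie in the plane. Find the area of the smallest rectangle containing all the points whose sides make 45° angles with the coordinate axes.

In coordinates u = x + y, v = x − y the rectangle is axis-aligned; the map (x,y)→(u,v) scales areas by 2.
u-values: -9, -1, 3, 0; range = 3 − (-9) = 12.
v-values: 1, 9, -5, -2; range = 9 − (-5) = 14.
Area = (12 × 14) / 2 = 84.

84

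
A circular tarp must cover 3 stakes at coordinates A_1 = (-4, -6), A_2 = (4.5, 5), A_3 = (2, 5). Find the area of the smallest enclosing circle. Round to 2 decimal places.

Side lengths²: A_1A_2² = 193.25, A_1A_3² = 157, A_2A_3² = 6.25.
Since A_1A_2² = 193.25 ≥ 157 + 6.25 = 163.25, the angle opposite A_1A_2 is not acute, so the smallest enclosing circle has A_1A_2 as diameter.
Centre = midpoint of A_1A_2 = (0.25, -0.5), r² = 193.25/4 = 48.3125.
Area = π·r² = π·48.3125 ≈ 151.78.

151.78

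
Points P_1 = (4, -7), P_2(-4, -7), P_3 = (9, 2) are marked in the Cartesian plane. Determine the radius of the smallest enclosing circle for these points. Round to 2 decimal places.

Side lengths²: P_1P_2² = 64, P_1P_3² = 106, P_2P_3² = 250.
Since P_2P_3² = 250 ≥ 106 + 64 = 170, the angle opposite P_2P_3 is not acute, so the smallest enclosing circle has P_2P_3 as diameter.
Centre = midpoint of P_2P_3 = (2.5, -2.5), r² = 250/4 = 62.5.
r = √(62.5) ≈ 7.91.

7.91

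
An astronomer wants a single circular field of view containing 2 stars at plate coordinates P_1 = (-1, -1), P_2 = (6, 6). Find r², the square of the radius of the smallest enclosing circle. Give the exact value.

The smallest circle enclosing two points has them as diameter endpoints.
Centre = midpoint = (2.5, 2.5); r² = |P_1P_2|²/4 = 98/4 = 24.5.

24.5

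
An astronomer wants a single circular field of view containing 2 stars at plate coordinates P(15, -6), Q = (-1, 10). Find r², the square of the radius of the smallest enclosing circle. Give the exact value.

128

The smallest circle enclosing two points has them as diameter endpoints.
Centre = midpoint = (7, 2); r² = |PQ|²/4 = 512/4 = 128.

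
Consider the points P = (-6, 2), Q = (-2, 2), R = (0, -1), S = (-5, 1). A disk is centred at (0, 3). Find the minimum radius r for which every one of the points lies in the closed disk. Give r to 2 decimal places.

6.08

The required radius is the distance from (0, 3) to the farthest point.
Squared distances: 37, 5, 16, 29.
Maximum is 37, attained at P.
r = √37 ≈ 6.08.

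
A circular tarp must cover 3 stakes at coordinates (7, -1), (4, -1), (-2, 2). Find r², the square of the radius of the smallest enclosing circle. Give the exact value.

Call the three points A, B, C in the order given.
Side lengths²: AB² = 9, AC² = 90, BC² = 45.
Since AC² = 90 ≥ 45 + 9 = 54, the angle opposite AC is not acute, so the smallest enclosing circle has AC as diameter.
Centre = midpoint of AC = (2.5, 0.5), r² = 90/4 = 22.5.

22.5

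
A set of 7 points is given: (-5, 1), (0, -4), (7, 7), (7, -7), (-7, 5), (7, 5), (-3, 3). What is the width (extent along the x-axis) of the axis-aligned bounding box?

max x = 7, min x = -7, so width = 14.

14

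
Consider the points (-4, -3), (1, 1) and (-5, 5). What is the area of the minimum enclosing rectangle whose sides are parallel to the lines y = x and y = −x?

45

In coordinates u = x + y, v = x − y the rectangle is axis-aligned; the map (x,y)→(u,v) scales areas by 2.
u-values: -7, 2, 0; range = 2 − (-7) = 9.
v-values: -1, 0, -10; range = 0 − (-10) = 10.
Area = (9 × 10) / 2 = 45.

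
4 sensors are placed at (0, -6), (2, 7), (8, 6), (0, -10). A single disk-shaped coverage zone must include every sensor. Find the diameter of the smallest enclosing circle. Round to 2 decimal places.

The minimum enclosing circle is determined by three boundary points: (2, 7), (8, 6), (0, -10).
Their circumcentre is (47/13, -47/26) with r² = 54205/676.
The farthest remaining point (0, -6) is at distance² 20717/676 ≤ 54205/676.
Diameter = 2r = 2√(54205/676) ≈ 17.91.

17.91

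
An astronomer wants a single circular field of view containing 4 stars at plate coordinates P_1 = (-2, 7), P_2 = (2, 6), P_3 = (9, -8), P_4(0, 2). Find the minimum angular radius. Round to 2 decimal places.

9.30

By Welzl's lemma the MEC is supported by two points (diametrically opposite) or three points (on a circumcircle).
The farthest pair is P_1–P_3 with squared distance 346. The circle on this segment as diameter has centre (3.5, -0.5) and r² = 346/4 = 86.5.
Check P_2: distance² to centre = 44.5 ≤ 86.5, so it lies inside.
All remaining points lie in this disk, and no smaller disk contains both endpoints, so this is the minimum enclosing circle.
r = √(86.5) ≈ 9.30.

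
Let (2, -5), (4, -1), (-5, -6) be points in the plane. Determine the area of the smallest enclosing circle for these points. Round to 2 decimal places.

83.25

Call the three points A, B, C in the order given.
Side lengths²: AB² = 20, AC² = 50, BC² = 106.
Since BC² = 106 ≥ 50 + 20 = 70, the angle opposite BC is not acute, so the smallest enclosing circle has BC as diameter.
Centre = midpoint of BC = (-0.5, -3.5), r² = 106/4 = 26.5.
Area = π·r² = π·26.5 ≈ 83.25.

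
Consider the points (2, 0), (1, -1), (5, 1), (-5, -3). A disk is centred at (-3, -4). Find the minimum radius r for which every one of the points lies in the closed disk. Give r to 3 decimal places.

The required radius is the distance from (-3, -4) to the farthest point.
Squared distances: 41, 25, 89, 5.
Maximum is 89, attained at (5, 1).
r = √89 ≈ 9.434.

9.434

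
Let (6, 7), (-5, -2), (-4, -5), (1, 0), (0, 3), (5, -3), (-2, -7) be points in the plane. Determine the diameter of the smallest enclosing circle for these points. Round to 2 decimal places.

By Welzl's lemma the MEC is supported by two points (diametrically opposite) or three points (on a circumcircle).
The farthest pair is (6, 7)–(-2, -7) with squared distance 260. The circle on this segment as diameter has centre (2, 0) and r² = 260/4 = 65.
Check (-5, -2): distance² to centre = 53 ≤ 65, so it lies inside.
All remaining points lie in this disk, and no smaller disk contains both endpoints, so this is the minimum enclosing circle.
Diameter = 2r = 2√65 ≈ 16.12.

16.12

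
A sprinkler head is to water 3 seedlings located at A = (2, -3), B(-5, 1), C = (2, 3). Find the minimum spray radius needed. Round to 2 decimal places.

Side lengths²: AB² = 65, AC² = 36, BC² = 53.
Since AB² = 65 < 53 + 36 = 89, the triangle is acute, so the smallest enclosing circle is the circumcircle.
Circumcentre = (-13/14, 0), r² = 3445/196.
r = √(3445/196) ≈ 4.19.

4.19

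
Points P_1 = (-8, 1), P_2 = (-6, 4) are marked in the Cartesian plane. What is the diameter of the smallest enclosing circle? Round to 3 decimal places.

The smallest circle enclosing two points has them as diameter endpoints.
Centre = midpoint = (-7, 2.5); r² = |P_1P_2|²/4 = 13/4 = 3.25.
Diameter = 2r = 2√(3.25) ≈ 3.606.

3.606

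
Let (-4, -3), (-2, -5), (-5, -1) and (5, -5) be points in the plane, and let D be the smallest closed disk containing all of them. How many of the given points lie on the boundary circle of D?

2

The farthest pair is (-5, -1)–(5, -5) with squared distance 116. The circle on this segment as diameter has centre (0, -3) and r² = 116/4 = 29.
Check (-4, -3): distance² to centre = 16 ≤ 29, so it lies inside.
All remaining points lie in this disk, and no smaller disk contains both endpoints, so this is the minimum enclosing circle.
The points at distance exactly r from the centre are (-5, -1), (5, -5) — 2 points.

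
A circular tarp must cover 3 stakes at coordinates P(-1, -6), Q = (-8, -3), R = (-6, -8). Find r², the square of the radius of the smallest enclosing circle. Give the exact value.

Side lengths²: PQ² = 58, PR² = 29, QR² = 29.
Since PQ² = 58 ≥ 29 + 29 = 58, the angle opposite PQ is not acute, so the smallest enclosing circle has PQ as diameter.
Centre = midpoint of PQ = (-4.5, -4.5), r² = 58/4 = 14.5.

14.5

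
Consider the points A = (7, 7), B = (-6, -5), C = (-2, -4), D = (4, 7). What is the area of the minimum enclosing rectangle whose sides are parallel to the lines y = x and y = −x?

62.5

In coordinates u = x + y, v = x − y the rectangle is axis-aligned; the map (x,y)→(u,v) scales areas by 2.
u-values: 14, -11, -6, 11; range = 14 − (-11) = 25.
v-values: 0, -1, 2, -3; range = 2 − (-3) = 5.
Area = (25 × 5) / 2 = 62.5.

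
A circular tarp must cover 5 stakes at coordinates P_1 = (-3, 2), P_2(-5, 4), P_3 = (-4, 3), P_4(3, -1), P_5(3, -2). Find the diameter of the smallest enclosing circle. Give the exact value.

The minimum enclosing circle of a finite set is fixed by two of the points (as a diameter) or three (as a circumcircle).
The farthest pair is P_2–P_5 with squared distance 100. The circle on this segment as diameter has centre (-1, 1) and r² = 100/4 = 25.
Check P_1: distance² to centre = 5 ≤ 25, so it lies inside.
All remaining points lie in this disk, and no smaller disk contains both endpoints, so this is the minimum enclosing circle.
Diameter = 2r = 2√25 = 10.

10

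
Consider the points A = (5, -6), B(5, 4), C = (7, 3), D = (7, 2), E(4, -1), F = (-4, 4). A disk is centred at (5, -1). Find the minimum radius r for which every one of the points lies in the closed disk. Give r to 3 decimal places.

10.296

The required radius is the distance from (5, -1) to the farthest point.
Squared distances: 25, 25, 20, 13, 1, 106.
Maximum is 106, attained at F.
r = √106 ≈ 10.296.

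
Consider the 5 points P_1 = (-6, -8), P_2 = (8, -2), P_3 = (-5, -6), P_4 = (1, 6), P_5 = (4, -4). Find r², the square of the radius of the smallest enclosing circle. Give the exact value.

16385/242

The minimum enclosing circle of a finite set is fixed by two of the points (as a diameter) or three (as a circumcircle).
The minimum enclosing circle is determined by three boundary points: P_1, P_2, P_4.
Their circumcentre is (-5/22, -47/22) with r² = 16385/242.
The farthest remaining point P_3 is at distance² 9125/242 ≤ 16385/242.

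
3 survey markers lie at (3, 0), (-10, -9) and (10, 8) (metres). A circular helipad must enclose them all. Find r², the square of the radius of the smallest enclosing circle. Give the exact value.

Call the three points A, B, C in the order given.
Side lengths²: AB² = 250, AC² = 113, BC² = 689.
Since BC² = 689 ≥ 250 + 113 = 363, the angle opposite BC is not acute, so the smallest enclosing circle has BC as diameter.
Centre = midpoint of BC = (0, -0.5), r² = 689/4 = 172.25.

172.25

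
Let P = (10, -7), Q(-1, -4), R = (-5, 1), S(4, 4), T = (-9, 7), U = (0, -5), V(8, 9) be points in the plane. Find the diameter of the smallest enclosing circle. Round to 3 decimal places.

23.601

The farthest pair is P–T with squared distance 557. The circle on this segment as diameter has centre (0.5, 0) and r² = 557/4 = 139.25.
Check Q: distance² to centre = 18.25 ≤ 139.25, so it lies inside.
All remaining points lie in this disk, and no smaller disk contains both endpoints, so this is the minimum enclosing circle.
Diameter = 2r = 2√(139.25) ≈ 23.601.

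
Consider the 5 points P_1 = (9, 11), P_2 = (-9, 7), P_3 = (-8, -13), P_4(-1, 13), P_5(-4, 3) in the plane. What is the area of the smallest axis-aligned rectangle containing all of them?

x ranges over [-9, 9], width 18.
y ranges over [-13, 13], height 26.
Area = 18 × 26 = 468.

468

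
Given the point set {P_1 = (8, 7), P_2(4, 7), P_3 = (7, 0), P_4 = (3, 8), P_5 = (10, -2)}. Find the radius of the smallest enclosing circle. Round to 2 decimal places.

A smallest enclosing disk is always determined by at most three of the input points on its boundary.
The farthest pair is P_4–P_5 with squared distance 149. The circle on this segment as diameter has centre (6.5, 3) and r² = 149/4 = 37.25.
Check P_1: distance² to centre = 18.25 ≤ 37.25, so it lies inside.
All remaining points lie in this disk, and no smaller disk contains both endpoints, so this is the minimum enclosing circle.
r = √(37.25) ≈ 6.10.

6.10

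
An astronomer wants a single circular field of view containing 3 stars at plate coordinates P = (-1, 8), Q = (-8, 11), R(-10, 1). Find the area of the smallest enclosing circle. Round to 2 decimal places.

Side lengths²: PQ² = 58, PR² = 130, QR² = 104.
Since PR² = 130 < 104 + 58 = 162, the triangle is acute, so the smallest enclosing circle is the circumcircle.
Circumcentre = (-237/38, 207/38), r² = 24505/722.
Area = π·r² = π·24505/722 ≈ 106.63.

106.63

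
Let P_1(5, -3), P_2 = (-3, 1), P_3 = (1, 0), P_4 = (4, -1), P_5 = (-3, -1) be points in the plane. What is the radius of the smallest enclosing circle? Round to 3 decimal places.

By Welzl's lemma the MEC is supported by two points (diametrically opposite) or three points (on a circumcircle).
The farthest pair is P_1–P_2 with squared distance 80. The circle on this segment as diameter has centre (1, -1) and r² = 80/4 = 20.
Check P_3: distance² to centre = 1 ≤ 20, so it lies inside.
All remaining points lie in this disk, and no smaller disk contains both endpoints, so this is the minimum enclosing circle.
r = √20 ≈ 4.472.

4.472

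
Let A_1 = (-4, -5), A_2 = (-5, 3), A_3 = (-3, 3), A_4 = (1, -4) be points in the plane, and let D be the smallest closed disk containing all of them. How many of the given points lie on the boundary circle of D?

3

By Welzl's lemma the MEC is supported by two points (diametrically opposite) or three points (on a circumcircle).
The minimum enclosing circle is determined by three boundary points: A_1, A_2, A_4.
Their circumcentre is (-185/82, -59/82) with r² = 71825/3362.
The farthest remaining point A_3 is at distance² 48373/3362 ≤ 71825/3362.
The points at distance exactly r from the centre are A_1, A_2, A_4 — 3 points.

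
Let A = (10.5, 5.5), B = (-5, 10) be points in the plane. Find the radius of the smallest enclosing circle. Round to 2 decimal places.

The smallest circle enclosing two points has them as diameter endpoints.
Centre = midpoint = (2.75, 7.75); r² = |AB|²/4 = 260.5/4 = 65.125.
r = √(65.125) ≈ 8.07.

8.07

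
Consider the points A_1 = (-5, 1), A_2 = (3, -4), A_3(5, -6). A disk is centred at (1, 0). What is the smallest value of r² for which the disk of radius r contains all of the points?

52

The required radius is the distance from (1, 0) to the farthest point.
Squared distances: 37, 20, 52.
Maximum is 52, attained at A_3.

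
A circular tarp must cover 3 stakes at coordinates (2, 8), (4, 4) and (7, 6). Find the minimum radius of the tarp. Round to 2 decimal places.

Call the three points A, B, C in the order given.
Side lengths²: AB² = 20, AC² = 29, BC² = 13.
Since AC² = 29 < 20 + 13 = 33, the triangle is acute, so the smallest enclosing circle is the circumcircle.
Circumcentre = (4.375, 6.6875), r² = 7.36328125.
r = √(7.36328125) ≈ 2.71.

2.71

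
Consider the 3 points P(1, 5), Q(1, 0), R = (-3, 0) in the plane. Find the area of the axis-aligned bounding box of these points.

20

x ranges over [-3, 1], width 4.
y ranges over [0, 5], height 5.
Area = 4 × 5 = 20.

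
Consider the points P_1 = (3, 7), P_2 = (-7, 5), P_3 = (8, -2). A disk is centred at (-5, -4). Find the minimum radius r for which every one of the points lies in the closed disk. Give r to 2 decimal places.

13.60

The required radius is the distance from (-5, -4) to the farthest point.
Squared distances: 185, 85, 173.
Maximum is 185, attained at P_1.
r = √185 ≈ 13.60.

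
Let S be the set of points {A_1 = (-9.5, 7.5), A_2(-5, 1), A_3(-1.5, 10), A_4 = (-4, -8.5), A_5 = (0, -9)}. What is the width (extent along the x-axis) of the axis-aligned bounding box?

max x = 0, min x = -9.5, so width = 9.5.

9.5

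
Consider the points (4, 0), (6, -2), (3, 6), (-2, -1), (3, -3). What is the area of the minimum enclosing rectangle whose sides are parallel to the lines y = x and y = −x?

In coordinates u = x + y, v = x − y the rectangle is axis-aligned; the map (x,y)→(u,v) scales areas by 2.
u-values: 4, 4, 9, -3, 0; range = 9 − (-3) = 12.
v-values: 4, 8, -3, -1, 6; range = 8 − (-3) = 11.
Area = (12 × 11) / 2 = 66.

66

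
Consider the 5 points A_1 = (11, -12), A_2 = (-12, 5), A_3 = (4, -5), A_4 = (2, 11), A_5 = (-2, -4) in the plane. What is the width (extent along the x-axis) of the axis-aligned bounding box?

23

max x = 11, min x = -12, so width = 23.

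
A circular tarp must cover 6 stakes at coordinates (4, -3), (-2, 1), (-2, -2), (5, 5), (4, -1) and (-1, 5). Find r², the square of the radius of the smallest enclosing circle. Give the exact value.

By Welzl's lemma the MEC is supported by two points (diametrically opposite) or three points (on a circumcircle).
The minimum enclosing circle is determined by three boundary points: (4, -3), (-2, -2), (5, 5).
Their circumcentre is (23/14, 19/14) with r² = 2405/98.
The farthest remaining point (-1, 5) is at distance² 1985/98 ≤ 2405/98.

2405/98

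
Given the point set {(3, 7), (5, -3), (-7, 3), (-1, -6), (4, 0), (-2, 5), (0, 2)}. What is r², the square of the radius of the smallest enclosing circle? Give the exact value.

The minimum enclosing circle of a finite set is fixed by two of the points (as a diameter) or three (as a circumcircle).
The minimum enclosing circle is determined by three boundary points: (3, 7), (-7, 3), (-1, -6).
Their circumcentre is (-7/19, 35/38) with r² = 69745/1444.
The farthest remaining point (5, -3) is at distance² 63817/1444 ≤ 69745/1444.

69745/1444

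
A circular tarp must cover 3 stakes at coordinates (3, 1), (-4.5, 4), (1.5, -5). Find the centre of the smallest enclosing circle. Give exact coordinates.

Call the three points A, B, C in the order given.
Side lengths²: AB² = 65.25, AC² = 38.25, BC² = 117.
Since BC² = 117 ≥ 65.25 + 38.25 = 103.5, the angle opposite BC is not acute, so the smallest enclosing circle has BC as diameter.
Centre = midpoint of BC = (-1.5, -0.5), r² = 117/4 = 29.25.
Centre = (-1.5, -0.5).

(-1.5, -0.5)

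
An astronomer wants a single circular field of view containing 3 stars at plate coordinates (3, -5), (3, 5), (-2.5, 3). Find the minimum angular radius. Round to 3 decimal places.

5.165

Call the three points A, B, C in the order given.
Side lengths²: AB² = 100, AC² = 94.25, BC² = 34.25.
Since AB² = 100 < 94.25 + 34.25 = 128.5, the triangle is acute, so the smallest enclosing circle is the circumcircle.
Circumcentre = (75/44, 0), r² = 51649/1936.
r = √(51649/1936) ≈ 5.165.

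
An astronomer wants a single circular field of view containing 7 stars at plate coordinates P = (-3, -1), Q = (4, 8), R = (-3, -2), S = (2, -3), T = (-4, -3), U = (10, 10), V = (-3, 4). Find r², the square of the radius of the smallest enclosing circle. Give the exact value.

The farthest pair is T–U with squared distance 365. The circle on this segment as diameter has centre (3, 3.5) and r² = 365/4 = 91.25.
Check P: distance² to centre = 56.25 ≤ 91.25, so it lies inside.
All remaining points lie in this disk, and no smaller disk contains both endpoints, so this is the minimum enclosing circle.

91.25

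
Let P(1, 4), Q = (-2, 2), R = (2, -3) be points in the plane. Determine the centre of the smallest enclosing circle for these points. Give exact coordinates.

(55/46, 21/46)

Side lengths²: PQ² = 13, PR² = 50, QR² = 41.
Since PR² = 50 < 41 + 13 = 54, the triangle is acute, so the smallest enclosing circle is the circumcircle.
Circumcentre = (55/46, 21/46), r² = 13325/1058.
Centre = (55/46, 21/46).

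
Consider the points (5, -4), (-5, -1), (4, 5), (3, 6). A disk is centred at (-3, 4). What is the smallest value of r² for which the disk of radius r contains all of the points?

128

The required radius is the distance from (-3, 4) to the farthest point.
Squared distances: 128, 29, 50, 40.
Maximum is 128, attained at (5, -4).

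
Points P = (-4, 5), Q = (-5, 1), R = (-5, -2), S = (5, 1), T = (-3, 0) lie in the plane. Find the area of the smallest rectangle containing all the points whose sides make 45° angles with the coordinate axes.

84.5

In coordinates u = x + y, v = x − y the rectangle is axis-aligned; the map (x,y)→(u,v) scales areas by 2.
u-values: 1, -4, -7, 6, -3; range = 6 − (-7) = 13.
v-values: -9, -6, -3, 4, -3; range = 4 − (-9) = 13.
Area = (13 × 13) / 2 = 84.5.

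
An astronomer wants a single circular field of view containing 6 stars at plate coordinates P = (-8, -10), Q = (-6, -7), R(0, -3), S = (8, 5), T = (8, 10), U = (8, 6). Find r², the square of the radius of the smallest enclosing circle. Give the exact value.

A smallest enclosing disk is always determined by at most three of the input points on its boundary.
The farthest pair is P–T with squared distance 656. The circle on this segment as diameter has centre (0, 0) and r² = 656/4 = 164.
Check Q: distance² to centre = 85 ≤ 164, so it lies inside.
All remaining points lie in this disk, and no smaller disk contains both endpoints, so this is the minimum enclosing circle.

164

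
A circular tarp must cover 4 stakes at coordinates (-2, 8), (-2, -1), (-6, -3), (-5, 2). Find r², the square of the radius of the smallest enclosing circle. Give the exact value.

The minimum enclosing circle of a finite set is fixed by two of the points (as a diameter) or three (as a circumcircle).
The farthest pair is (-2, 8)–(-6, -3) with squared distance 137. The circle on this segment as diameter has centre (-4, 2.5) and r² = 137/4 = 34.25.
Check (-2, -1): distance² to centre = 16.25 ≤ 34.25, so it lies inside.
All remaining points lie in this disk, and no smaller disk contains both endpoints, so this is the minimum enclosing circle.

34.25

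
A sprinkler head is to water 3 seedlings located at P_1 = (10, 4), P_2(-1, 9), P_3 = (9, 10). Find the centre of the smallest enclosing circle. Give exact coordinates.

(4.5, 6.5)

Side lengths²: P_1P_2² = 146, P_1P_3² = 37, P_2P_3² = 101.
Since P_1P_2² = 146 ≥ 101 + 37 = 138, the angle opposite P_1P_2 is not acute, so the smallest enclosing circle has P_1P_2 as diameter.
Centre = midpoint of P_1P_2 = (4.5, 6.5), r² = 146/4 = 36.5.
Centre = (4.5, 6.5).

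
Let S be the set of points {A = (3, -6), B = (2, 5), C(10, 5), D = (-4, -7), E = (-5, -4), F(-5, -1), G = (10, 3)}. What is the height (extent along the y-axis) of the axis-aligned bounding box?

12

max y = 5, min y = -7, so height = 12.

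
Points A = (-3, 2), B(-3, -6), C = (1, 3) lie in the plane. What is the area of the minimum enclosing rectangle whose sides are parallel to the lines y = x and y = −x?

In coordinates u = x + y, v = x − y the rectangle is axis-aligned; the map (x,y)→(u,v) scales areas by 2.
u-values: -1, -9, 4; range = 4 − (-9) = 13.
v-values: -5, 3, -2; range = 3 − (-5) = 8.
Area = (13 × 8) / 2 = 52.

52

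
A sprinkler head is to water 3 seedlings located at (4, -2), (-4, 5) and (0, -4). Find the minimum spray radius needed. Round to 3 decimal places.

5.321

Call the three points A, B, C in the order given.
Side lengths²: AB² = 113, AC² = 20, BC² = 97.
Since AB² = 113 < 97 + 20 = 117, the triangle is acute, so the smallest enclosing circle is the circumcircle.
Circumcentre = (-7/44, 29/22), r² = 54805/1936.
r = √(54805/1936) ≈ 5.321.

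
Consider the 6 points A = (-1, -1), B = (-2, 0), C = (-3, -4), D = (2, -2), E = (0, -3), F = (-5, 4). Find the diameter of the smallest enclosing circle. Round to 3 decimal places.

By Welzl's lemma the MEC is supported by two points (diametrically opposite) or three points (on a circumcircle).
The minimum enclosing circle is determined by three boundary points: C, D, F.
Their circumcentre is (-21/11, 23/44) with r² = 41905/1936.
The farthest remaining point E is at distance² 31081/1936 ≤ 41905/1936.
Diameter = 2r = 2√(41905/1936) ≈ 9.305.

9.305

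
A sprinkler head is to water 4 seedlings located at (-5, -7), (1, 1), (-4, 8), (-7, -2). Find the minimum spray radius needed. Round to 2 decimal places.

A smallest enclosing disk is always determined by at most three of the input points on its boundary.
The farthest pair is (-5, -7)–(-4, 8) with squared distance 226. The circle on this segment as diameter has centre (-4.5, 0.5) and r² = 226/4 = 56.5.
Check (1, 1): distance² to centre = 30.5 ≤ 56.5, so it lies inside.
All remaining points lie in this disk, and no smaller disk contains both endpoints, so this is the minimum enclosing circle.
r = √(56.5) ≈ 7.52.

7.52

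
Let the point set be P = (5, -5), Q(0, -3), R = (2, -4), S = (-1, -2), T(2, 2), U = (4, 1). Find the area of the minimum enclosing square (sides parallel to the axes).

49

The bounding box has width 6 and height 7.
An axis-aligned square enclosing the set must have side ≥ max(width, height).
So the minimum side is max(6, 7) = 7.
Area = 7² = 49.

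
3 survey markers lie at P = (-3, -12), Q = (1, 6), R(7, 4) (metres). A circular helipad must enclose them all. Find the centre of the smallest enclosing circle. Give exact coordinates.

Side lengths²: PQ² = 340, PR² = 356, QR² = 40.
Since PR² = 356 < 340 + 40 = 380, the triangle is acute, so the smallest enclosing circle is the circumcircle.
Circumcentre = (34/29, -101/29), r² = 75650/841.
Centre = (34/29, -101/29).

(34/29, -101/29)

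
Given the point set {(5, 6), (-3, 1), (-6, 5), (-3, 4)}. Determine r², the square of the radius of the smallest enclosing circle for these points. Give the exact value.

30.5

By Welzl's lemma the MEC is supported by two points (diametrically opposite) or three points (on a circumcircle).
The farthest pair is (5, 6)–(-6, 5) with squared distance 122. The circle on this segment as diameter has centre (-0.5, 5.5) and r² = 122/4 = 30.5.
Check (-3, 1): distance² to centre = 26.5 ≤ 30.5, so it lies inside.
All remaining points lie in this disk, and no smaller disk contains both endpoints, so this is the minimum enclosing circle.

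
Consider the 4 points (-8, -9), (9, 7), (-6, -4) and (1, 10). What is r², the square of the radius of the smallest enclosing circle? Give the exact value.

By Welzl's lemma the MEC is supported by two points (diametrically opposite) or three points (on a circumcircle).
The farthest pair is (-8, -9)–(9, 7) with squared distance 545. The circle on this segment as diameter has centre (0.5, -1) and r² = 545/4 = 136.25.
Check (-6, -4): distance² to centre = 51.25 ≤ 136.25, so it lies inside.
All remaining points lie in this disk, and no smaller disk contains both endpoints, so this is the minimum enclosing circle.

136.25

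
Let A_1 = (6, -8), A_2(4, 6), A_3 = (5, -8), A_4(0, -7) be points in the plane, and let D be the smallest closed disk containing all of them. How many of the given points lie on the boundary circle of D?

3

By Welzl's lemma the MEC is supported by two points (diametrically opposite) or three points (on a circumcircle).
The minimum enclosing circle is determined by three boundary points: A_1, A_2, A_4.
Their circumcentre is (333/82, -93/82) with r² = 171125/3362.
The farthest remaining point A_3 is at distance² 161449/3362 ≤ 171125/3362.
The points at distance exactly r from the centre are A_1, A_2, A_4 — 3 points.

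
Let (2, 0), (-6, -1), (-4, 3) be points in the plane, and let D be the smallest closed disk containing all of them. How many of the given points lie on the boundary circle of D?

3

Call the three points A, B, C in the order given.
Side lengths²: AB² = 65, AC² = 45, BC² = 20.
Since AB² = 65 ≥ 45 + 20 = 65, the angle opposite AB is not acute, so the smallest enclosing circle has AB as diameter.
Centre = midpoint of AB = (-2, -0.5), r² = 65/4 = 16.25.
The points at distance exactly r from the centre are (2, 0), (-6, -1), (-4, 3) — 3 points.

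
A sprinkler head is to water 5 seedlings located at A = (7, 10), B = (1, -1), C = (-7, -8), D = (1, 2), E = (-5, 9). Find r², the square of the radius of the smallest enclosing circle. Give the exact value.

130

The farthest pair is A–C with squared distance 520. The circle on this segment as diameter has centre (0, 1) and r² = 520/4 = 130.
Check B: distance² to centre = 5 ≤ 130, so it lies inside.
All remaining points lie in this disk, and no smaller disk contains both endpoints, so this is the minimum enclosing circle.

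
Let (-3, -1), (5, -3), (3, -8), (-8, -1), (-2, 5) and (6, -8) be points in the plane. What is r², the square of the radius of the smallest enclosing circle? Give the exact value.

1165/18

By Welzl's lemma the MEC is supported by two points (diametrically opposite) or three points (on a circumcircle).
The minimum enclosing circle is determined by three boundary points: (-8, -1), (-2, 5), (6, -8).
Their circumcentre is (-1/6, -17/6) with r² = 1165/18.
The farthest remaining point (3, -8) is at distance² 661/18 ≤ 1165/18.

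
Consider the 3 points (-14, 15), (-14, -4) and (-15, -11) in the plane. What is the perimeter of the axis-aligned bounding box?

Width = max x − min x = -14 − (-15) = 1.
Height = max y − min y = 15 − (-11) = 26.
Perimeter = 2(1 + 26) = 54.

54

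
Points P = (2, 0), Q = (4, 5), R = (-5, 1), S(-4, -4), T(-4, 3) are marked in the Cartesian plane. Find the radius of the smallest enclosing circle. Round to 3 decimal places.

The minimum enclosing circle of a finite set is fixed by two of the points (as a diameter) or three (as a circumcircle).
The farthest pair is Q–S with squared distance 145. The circle on this segment as diameter has centre (0, 0.5) and r² = 145/4 = 36.25.
Check P: distance² to centre = 4.25 ≤ 36.25, so it lies inside.
All remaining points lie in this disk, and no smaller disk contains both endpoints, so this is the minimum enclosing circle.
r = √(36.25) ≈ 6.021.

6.021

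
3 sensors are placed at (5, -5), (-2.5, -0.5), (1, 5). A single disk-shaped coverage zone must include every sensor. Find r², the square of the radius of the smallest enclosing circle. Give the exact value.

Call the three points A, B, C in the order given.
Side lengths²: AB² = 76.5, AC² = 116, BC² = 42.5.
Since AC² = 116 < 76.5 + 42.5 = 119, the triangle is acute, so the smallest enclosing circle is the circumcircle.
Circumcentre = (109/38, -1/19), r² = 41905/1444.

41905/1444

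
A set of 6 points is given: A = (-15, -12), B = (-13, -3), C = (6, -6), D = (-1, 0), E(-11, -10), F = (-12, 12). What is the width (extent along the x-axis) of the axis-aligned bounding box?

21

max x = 6, min x = -15, so width = 21.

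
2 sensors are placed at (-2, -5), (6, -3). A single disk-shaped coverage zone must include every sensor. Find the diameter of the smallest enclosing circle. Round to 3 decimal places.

The smallest circle enclosing two points has them as diameter endpoints.
Centre = midpoint = (2, -4); r² = |(-2, -5)−(6, -3)|²/4 = 68/4 = 17.
Diameter = 2r = 2√17 ≈ 8.246.

8.246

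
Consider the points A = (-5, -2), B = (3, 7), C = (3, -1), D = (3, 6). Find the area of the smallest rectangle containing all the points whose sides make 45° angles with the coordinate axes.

68

In coordinates u = x + y, v = x − y the rectangle is axis-aligned; the map (x,y)→(u,v) scales areas by 2.
u-values: -7, 10, 2, 9; range = 10 − (-7) = 17.
v-values: -3, -4, 4, -3; range = 4 − (-4) = 8.
Area = (17 × 8) / 2 = 68.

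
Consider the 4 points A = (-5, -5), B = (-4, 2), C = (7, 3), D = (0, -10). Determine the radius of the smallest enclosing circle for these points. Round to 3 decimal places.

7.584

By Welzl's lemma the MEC is supported by two points (diametrically opposite) or three points (on a circumcircle).
The minimum enclosing circle is determined by three boundary points: B, C, D.
Their circumcentre is (67/34, -91/34) with r² = 33245/578.
The farthest remaining point A is at distance² 31205/578 ≤ 33245/578.
r = √(33245/578) ≈ 7.584.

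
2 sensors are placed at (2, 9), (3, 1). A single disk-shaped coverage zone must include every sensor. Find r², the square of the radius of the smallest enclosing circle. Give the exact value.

The smallest circle enclosing two points has them as diameter endpoints.
Centre = midpoint = (2.5, 5); r² = |(2, 9)−(3, 1)|²/4 = 65/4 = 16.25.

16.25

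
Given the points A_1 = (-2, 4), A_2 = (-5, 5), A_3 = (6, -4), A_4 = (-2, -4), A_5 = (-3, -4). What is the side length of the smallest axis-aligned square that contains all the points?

11

The bounding box has width 11 and height 9.
An axis-aligned square enclosing the set must have side ≥ max(width, height).
So the minimum side is max(11, 9) = 11.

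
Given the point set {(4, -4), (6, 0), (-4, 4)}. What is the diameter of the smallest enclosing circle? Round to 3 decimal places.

11.353

Call the three points A, B, C in the order given.
Side lengths²: AB² = 20, AC² = 128, BC² = 116.
Since AC² = 128 < 116 + 20 = 136, the triangle is acute, so the smallest enclosing circle is the circumcircle.
Circumcentre = (1/3, 1/3), r² = 290/9.
Diameter = 2r = 2√(290/9) ≈ 11.353.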